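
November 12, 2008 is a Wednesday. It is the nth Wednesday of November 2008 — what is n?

Day 12 falls in week ⌈12/7⌉ of the month.
Days 1–7 hold the 1st Wednesday, 8–14 the 2nd, 15–21 the 3rd, 22–28 the 4th, 29–31 the 5th.
12 is in the range for the 2nd.

2nd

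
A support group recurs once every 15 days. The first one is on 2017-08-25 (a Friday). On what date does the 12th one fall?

The 12th occurrence is 11 intervals after the first: 11 × 15 = 165 days after 2017-08-25.
August has 31 days — 6 days to the end of August leaves 159.
September has 30 days (129 left).
October has 31 days (98 left).
November has 30 days (68 left).
December has 31 days (37 left).
January has 31 days (6 left).
6 days into February → 2018-02-06.

2018-02-06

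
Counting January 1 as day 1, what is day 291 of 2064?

January has 31 days (291 − 31 = 260 remain).
February has 29 days (260 − 29 = 231 remain).
March has 31 days (231 − 31 = 200 remain).
April has 30 days (200 − 30 = 170 remain).
May has 31 days (170 − 31 = 139 remain).
June has 30 days (139 − 30 = 109 remain).
July has 31 days (109 − 31 = 78 remain).
August has 31 days (78 − 31 = 47 remain).
September has 30 days (47 − 30 = 17 remain).
17 into October → October 17.

2064-10-17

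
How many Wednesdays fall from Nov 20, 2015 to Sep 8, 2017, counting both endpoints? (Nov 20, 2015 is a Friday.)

94

Nov 20, 2015 is a Friday; the first Wednesday on or after it is Nov 25, 2015 (5 days later).
From Nov 25, 2015 to Sep 8, 2017: 36 + 366 + 251 = 653 days (rest of 2015, 2016, to Sep 8, 2017 in 2017).
653 ÷ 7 = 93 full weeks with remainder 2, so 93 more Wednesdays after the first → 94.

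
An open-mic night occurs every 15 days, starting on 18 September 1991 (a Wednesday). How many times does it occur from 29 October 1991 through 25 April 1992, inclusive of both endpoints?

Occurrences land 15·i days after 18 September 1991 for i = 0, 1, 2, …
29 October 1991 is 41 days after the start; 41 ÷ 15 = 2 remainder 11; since the remainder is 11, round up to i = 3. First occurrence in the window: #4 on 2 November 1991 (3×15 = 45 days in).
25 April 1992 is 220 days after the start; 220 ÷ 15 = 14 remainder 10. Last occurrence in the window: #15 on 15 April 1992.
Occurrences #4 through #15: 12 in total.

12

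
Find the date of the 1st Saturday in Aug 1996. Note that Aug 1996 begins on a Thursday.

Aug 1996 begins on a Thursday, so the first Saturday is Aug 3 (2 days later).

Aug 3, 1996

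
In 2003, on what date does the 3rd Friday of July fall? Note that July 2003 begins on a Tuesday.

July 2003 begins on a Tuesday, so the first Friday is July 4 (3 days later).
The 3rd Friday is 2 weeks later: 4 + 14 = 18.

18 July 2003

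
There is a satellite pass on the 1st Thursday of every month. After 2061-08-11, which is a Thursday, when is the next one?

2061-09-01

August 2061 starts on a Monday, so its 1st Thursday is 2061-08-04 (3 days in).
That is not after 2061-08-11, so look at September 2061.
September 2061 starts on a Thursday, so its 1st Thursday is 2061-09-01.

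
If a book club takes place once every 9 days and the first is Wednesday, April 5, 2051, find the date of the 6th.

The 6th occurrence is 5 intervals after the first: 5 × 9 = 45 days after April 5, 2051.
April has 30 days — 25 days to the end of April leaves 20.
20 days into May → May 20, 2051.

May 20, 2051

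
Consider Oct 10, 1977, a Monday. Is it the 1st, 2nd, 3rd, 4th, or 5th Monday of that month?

Day 10 falls in week ⌈10/7⌉ of the month.
Days 1–7 hold the 1st Monday, 8–14 the 2nd, 15–21 the 3rd, 22–28 the 4th, 29–31 the 5th.
10 is in the range for the 2nd.

2nd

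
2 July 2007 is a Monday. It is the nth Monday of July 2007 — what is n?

Day 2 falls in week ⌈2/7⌉ of the month.
Days 1–7 hold the 1st Monday, 8–14 the 2nd, 15–21 the 3rd, 22–28 the 4th, 29–31 the 5th.
2 is in the range for the 1st.

1st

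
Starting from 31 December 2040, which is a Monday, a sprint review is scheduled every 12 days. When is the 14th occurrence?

The 14th occurrence is 13 intervals after the first: 13 × 12 = 156 days after 31 December 2040.
December has 31 days — 0 days to the end of December leaves 156.
January has 31 days (125 left).
February has 28 days (97 left).
March has 31 days (66 left).
April has 30 days (36 left).
May has 31 days (5 left).
5 days into June → 5 June 2041.

5 June 2041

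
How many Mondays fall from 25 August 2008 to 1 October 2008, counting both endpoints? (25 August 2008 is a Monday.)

25 August 2008 is a Monday; the first Monday on or after it is 25 August 2008.
From 25 August 2008 to 1 October 2008: 6 + 30 + 1 = 37 days (rest of August, September, October).
37 ÷ 7 = 5 full weeks with remainder 2, so 5 more Mondays after the first → 6.

6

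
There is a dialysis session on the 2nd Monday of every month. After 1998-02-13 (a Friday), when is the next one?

February 1998 starts on a Sunday; its first Monday is the 2nd, so the 2nd Monday is the 9th — 1998-02-09.
That is not after 1998-02-13, so look at March 1998.
March 1998 starts on a Sunday; its first Monday is the 2nd, so the 2nd Monday is the 9th — 1998-03-09.

1998-03-09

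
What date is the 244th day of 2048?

Aug 31, 2048

Jan has 31 days (244 − 31 = 213 remain).
Feb has 29 days (213 − 29 = 184 remain).
Mar has 31 days (184 − 31 = 153 remain).
Apr has 30 days (153 − 30 = 123 remain).
May has 31 days (123 − 31 = 92 remain).
Jun has 30 days (92 − 30 = 62 remain).
Jul has 31 days (62 − 31 = 31 remain).
31 into Aug → Aug 31.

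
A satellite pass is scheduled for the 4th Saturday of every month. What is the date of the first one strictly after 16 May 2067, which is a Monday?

May 2067 starts on a Sunday; its first Saturday is the 7th, so the 4th Saturday is the 28th — 28 May 2067.
28 May 2067 is after 16 May 2067, so that is the next one.

28 May 2067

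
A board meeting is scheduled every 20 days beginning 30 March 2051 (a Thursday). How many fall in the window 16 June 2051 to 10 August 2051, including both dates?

Occurrences land 20·i days after 30 March 2051 for i = 0, 1, 2, …
16 June 2051 is 78 days after the start; 78 ÷ 20 = 3 remainder 18; since the remainder is 18, round up to i = 4. First occurrence in the window: #5 on 18 June 2051 (4×20 = 80 days in).
10 August 2051 is 133 days after the start; 133 ÷ 20 = 6 remainder 13. Last occurrence in the window: #7 on 28 July 2051.
Occurrences #5 through #7: 3 in total.

3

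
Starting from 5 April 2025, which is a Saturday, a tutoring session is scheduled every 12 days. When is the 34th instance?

The 34th occurrence is 33 intervals after the first: 33 × 12 = 396 days after 5 April 2025.
April has 30 days — 25 days to the end of April leaves 371.
May has 31 days (340 left).
June has 30 days (310 left).
July has 31 days (279 left).
August has 31 days (248 left).
September has 30 days (218 left).
October has 31 days (187 left).
November has 30 days (157 left).
December has 31 days (126 left).
January has 31 days (95 left).
February has 28 days (67 left).
March has 31 days (36 left).
April has 30 days (6 left).
6 days into May → 6 May 2026.

6 May 2026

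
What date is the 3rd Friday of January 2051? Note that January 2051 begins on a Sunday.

January 2051 begins on a Sunday, so the first Friday is January 6 (5 days later).
The 3rd Friday is 2 weeks later: 6 + 14 = 20.

20 January 2051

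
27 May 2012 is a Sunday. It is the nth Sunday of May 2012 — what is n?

Day 27 falls in week ⌈27/7⌉ of the month.
Days 1–7 hold the 1st Sunday, 8–14 the 2nd, 15–21 the 3rd, 22–28 the 4th, 29–31 the 5th.
27 is in the range for the 4th.

4th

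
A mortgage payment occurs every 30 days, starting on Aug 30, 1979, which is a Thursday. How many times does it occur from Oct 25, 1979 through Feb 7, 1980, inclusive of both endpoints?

Occurrences land 30·i days after Aug 30, 1979 for i = 0, 1, 2, …
Oct 25, 1979 is 56 days after the start; 56 ÷ 30 = 1 remainder 26; since the remainder is 26, round up to i = 2. First occurrence in the window: #3 on Oct 29, 1979 (2×30 = 60 days in).
Feb 7, 1980 is 161 days after the start; 161 ÷ 30 = 5 remainder 11. Last occurrence in the window: #6 on Jan 27, 1980.
Occurrences #3 through #6: 4 in total.

4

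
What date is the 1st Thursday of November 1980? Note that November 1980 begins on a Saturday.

November 1980 begins on a Saturday, so the first Thursday is November 6 (5 days later).

6 November 1980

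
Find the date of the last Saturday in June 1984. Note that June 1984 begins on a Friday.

June 1984 begins on a Friday, so the first Saturday is June 2 (1 day later).
June 1984 has 30 days. Adding weeks: 2, 9, 16, 23, 30 — the last one ≤ 30 is the 30th.

June 30, 1984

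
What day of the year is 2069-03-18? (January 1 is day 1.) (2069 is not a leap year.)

Days in months before March: 31 + 28 = 59.
Plus 18 days into March → day 77.

77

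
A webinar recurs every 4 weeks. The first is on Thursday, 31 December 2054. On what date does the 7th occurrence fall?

The 7th occurrence is 6 intervals after the first: 6 × 28 = 168 days after 31 December 2054.
December has 31 days — 0 days to the end of December leaves 168.
January has 31 days (137 left).
February has 28 days (109 left).
March has 31 days (78 left).
April has 30 days (48 left).
May has 31 days (17 left).
17 days into June → 17 June 2055.

17 June 2055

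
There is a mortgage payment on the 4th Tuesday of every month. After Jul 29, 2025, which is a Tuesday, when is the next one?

Aug 26, 2025

Jul 2025 starts on a Tuesday; its first Tuesday is the 1st, so the 4th Tuesday is the 22nd — Jul 22, 2025.
That is not after Jul 29, 2025, so look at Aug 2025.
Aug 2025 starts on a Friday; its first Tuesday is the 5th, so the 4th Tuesday is the 26th — Aug 26, 2025.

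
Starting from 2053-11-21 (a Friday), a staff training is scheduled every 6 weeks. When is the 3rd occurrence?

2054-02-13

The 3rd occurrence is 2 intervals after the first: 2 × 42 = 84 days after 2053-11-21.
November has 30 days — 9 days to the end of November leaves 75.
December has 31 days (44 left).
January has 31 days (13 left).
13 days into February → 2054-02-13.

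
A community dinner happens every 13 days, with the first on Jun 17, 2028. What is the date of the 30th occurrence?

Jun 29, 2029

The 30th occurrence is 29 intervals after the first: 29 × 13 = 377 days after Jun 17, 2028.
Jun has 30 days — 13 days to the end of Jun leaves 364.
Jul has 31 days (333 left).
Aug has 31 days (302 left).
Sep has 30 days (272 left).
Oct has 31 days (241 left).
Nov has 30 days (211 left).
Dec has 31 days (180 left).
Jan has 31 days (149 left).
Feb has 28 days (121 left).
Mar has 31 days (90 left).
Apr has 30 days (60 left).
May has 31 days (29 left).
29 days into Jun → Jun 29, 2029.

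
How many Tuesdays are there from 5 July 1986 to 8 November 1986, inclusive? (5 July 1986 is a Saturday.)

18

5 July 1986 is a Saturday; the first Tuesday on or after it is 8 July 1986 (3 days later).
From 8 July 1986 to 8 November 1986: 23 + 31 + 30 + 31 + 8 = 123 days (rest of July, August, September, October, November).
123 ÷ 7 = 17 full weeks with remainder 4, so 17 more Tuesdays after the first → 18.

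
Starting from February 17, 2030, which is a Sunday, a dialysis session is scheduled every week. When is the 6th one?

The 6th occurrence is 5 intervals after the first: 5 × 7 = 35 days after February 17, 2030.
February has 28 days — 11 days to the end of February leaves 24.
24 days into March → March 24, 2030.

March 24, 2030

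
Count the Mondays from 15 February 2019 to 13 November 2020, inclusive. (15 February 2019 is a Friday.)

91

15 February 2019 is a Friday; the first Monday on or after it is 18 February 2019 (3 days later).
From 18 February 2019 to 13 November 2020: 316 + 318 = 634 days (rest of 2019, to 13 November 2020 in 2020).
634 ÷ 7 = 90 full weeks with remainder 4, so 90 more Mondays after the first → 91.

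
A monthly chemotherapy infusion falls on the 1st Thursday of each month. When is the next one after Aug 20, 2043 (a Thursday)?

Sep 3, 2043

Aug 2043 starts on a Saturday, so its 1st Thursday is Aug 6, 2043 (5 days in).
That is not after Aug 20, 2043, so look at Sep 2043.
Sep 2043 starts on a Tuesday, so its 1st Thursday is Sep 3, 2043 (2 days in).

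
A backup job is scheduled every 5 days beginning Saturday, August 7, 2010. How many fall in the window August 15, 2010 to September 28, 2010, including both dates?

9

Occurrences land 5·i days after August 7, 2010 for i = 0, 1, 2, …
August 15, 2010 is 8 days after the start; 8 ÷ 5 = 1 remainder 3; since the remainder is 3, round up to i = 2. First occurrence in the window: #3 on August 17, 2010 (2×5 = 10 days in).
September 28, 2010 is 52 days after the start; 52 ÷ 5 = 10 remainder 2. Last occurrence in the window: #11 on September 26, 2010.
Occurrences #3 through #11: 9 in total.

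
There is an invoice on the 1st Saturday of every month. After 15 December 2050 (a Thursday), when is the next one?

December 2050 starts on a Thursday, so its 1st Saturday is 3 December 2050 (2 days in).
That is not after 15 December 2050, so look at January 2051.
January 2051 starts on a Sunday, so its 1st Saturday is 7 January 2051 (6 days in).

7 January 2051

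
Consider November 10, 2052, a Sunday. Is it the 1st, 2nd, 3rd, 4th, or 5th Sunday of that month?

Day 10 falls in week ⌈10/7⌉ of the month.
Days 1–7 hold the 1st Sunday, 8–14 the 2nd, 15–21 the 3rd, 22–28 the 4th, 29–31 the 5th.
10 is in the range for the 2nd.

2nd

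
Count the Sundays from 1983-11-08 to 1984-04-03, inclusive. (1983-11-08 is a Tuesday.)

1983-11-08 is a Tuesday; the first Sunday on or after it is 1983-11-13 (5 days later).
From 1983-11-13 to 1984-04-03: 17 + 31 + 31 + 29 + 31 + 3 = 142 days (rest of November, December, January, February, March, April).
142 ÷ 7 = 20 full weeks with remainder 2, so 20 more Sundays after the first → 21.

21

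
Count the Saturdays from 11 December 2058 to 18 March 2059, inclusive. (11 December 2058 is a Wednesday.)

11 December 2058 is a Wednesday; the first Saturday on or after it is 14 December 2058 (3 days later).
From 14 December 2058 to 18 March 2059: 17 + 31 + 28 + 18 = 94 days (rest of December, January, February, March).
94 ÷ 7 = 13 full weeks with remainder 3, so 13 more Saturdays after the first → 14.

14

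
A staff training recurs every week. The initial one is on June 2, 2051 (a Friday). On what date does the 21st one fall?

The 21st occurrence is 20 intervals after the first: 20 × 7 = 140 days after June 2, 2051.
June has 30 days — 28 days to the end of June leaves 112.
July has 31 days (81 left).
August has 31 days (50 left).
September has 30 days (20 left).
20 days into October → October 20, 2051.

October 20, 2051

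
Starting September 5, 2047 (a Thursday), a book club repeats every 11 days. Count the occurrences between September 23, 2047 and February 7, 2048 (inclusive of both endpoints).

13

Occurrences land 11·i days after September 5, 2047 for i = 0, 1, 2, …
September 23, 2047 is 18 days after the start; 18 ÷ 11 = 1 remainder 7; since the remainder is 7, round up to i = 2. First occurrence in the window: #3 on September 27, 2047 (2×11 = 22 days in).
February 7, 2048 is 155 days after the start; 155 ÷ 11 = 14 remainder 1. Last occurrence in the window: #15 on February 6, 2048.
Occurrences #3 through #15: 13 in total.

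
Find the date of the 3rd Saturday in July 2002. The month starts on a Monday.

20 July 2002

July 2002 begins on a Monday, so the first Saturday is July 6 (5 days later).
The 3rd Saturday is 2 weeks later: 6 + 14 = 20.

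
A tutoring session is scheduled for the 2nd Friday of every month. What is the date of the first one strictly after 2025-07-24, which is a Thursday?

2025-08-08

July 2025 starts on a Tuesday; its first Friday is the 4th, so the 2nd Friday is the 11th — 2025-07-11.
That is not after 2025-07-24, so look at August 2025.
August 2025 starts on a Friday; its first Friday is the 1st, so the 2nd Friday is the 8th — 2025-08-08.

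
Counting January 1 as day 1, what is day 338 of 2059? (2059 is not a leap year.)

December 4, 2059

January has 31 days (338 − 31 = 307 remain).
February has 28 days (307 − 28 = 279 remain).
March has 31 days (279 − 31 = 248 remain).
April has 30 days (248 − 30 = 218 remain).
May has 31 days (218 − 31 = 187 remain).
June has 30 days (187 − 30 = 157 remain).
July has 31 days (157 − 31 = 126 remain).
August has 31 days (126 − 31 = 95 remain).
September has 30 days (95 − 30 = 65 remain).
October has 31 days (65 − 31 = 34 remain).
November has 30 days (34 − 30 = 4 remain).
4 into December → December 4.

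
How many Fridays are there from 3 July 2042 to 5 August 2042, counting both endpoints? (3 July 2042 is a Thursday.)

3 July 2042 is a Thursday; the first Friday on or after it is 4 July 2042 (1 day later).
From 4 July 2042 to 5 August 2042: 27 + 5 = 32 days (rest of July, August).
32 ÷ 7 = 4 full weeks with remainder 4, so 4 more Fridays after the first → 5.

5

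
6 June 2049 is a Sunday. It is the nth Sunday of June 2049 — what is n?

1st

Day 6 falls in week ⌈6/7⌉ of the month.
Days 1–7 hold the 1st Sunday, 8–14 the 2nd, 15–21 the 3rd, 22–28 the 4th, 29–31 the 5th.
6 is in the range for the 1st.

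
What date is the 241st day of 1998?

August 29, 1998

January has 31 days (241 − 31 = 210 remain).
February has 28 days (210 − 28 = 182 remain).
March has 31 days (182 − 31 = 151 remain).
April has 30 days (151 − 30 = 121 remain).
May has 31 days (121 − 31 = 90 remain).
June has 30 days (90 − 30 = 60 remain).
July has 31 days (60 − 31 = 29 remain).
29 into August → August 29.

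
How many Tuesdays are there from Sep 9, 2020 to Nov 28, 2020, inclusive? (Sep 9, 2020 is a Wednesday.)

11

Sep 9, 2020 is a Wednesday; the first Tuesday on or after it is Sep 15, 2020 (6 days later).
From Sep 15, 2020 to Nov 28, 2020: 15 + 31 + 28 = 74 days (rest of Sep, Oct, Nov).
74 ÷ 7 = 10 full weeks with remainder 4, so 10 more Tuesdays after the first → 11.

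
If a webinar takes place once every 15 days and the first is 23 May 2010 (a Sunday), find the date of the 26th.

2 June 2011

The 26th occurrence is 25 intervals after the first: 25 × 15 = 375 days after 23 May 2010.
May has 31 days — 8 days to the end of May leaves 367.
June has 30 days (337 left).
July has 31 days (306 left).
August has 31 days (275 left).
September has 30 days (245 left).
October has 31 days (214 left).
November has 30 days (184 left).
December has 31 days (153 left).
January has 31 days (122 left).
February has 28 days (94 left).
March has 31 days (63 left).
April has 30 days (33 left).
May has 31 days (2 left).
2 days into June → 2 June 2011.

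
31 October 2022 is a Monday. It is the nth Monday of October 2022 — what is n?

Day 31 falls in week ⌈31/7⌉ of the month.
Days 1–7 hold the 1st Monday, 8–14 the 2nd, 15–21 the 3rd, 22–28 the 4th, 29–31 the 5th.
31 is in the range for the 5th.

5th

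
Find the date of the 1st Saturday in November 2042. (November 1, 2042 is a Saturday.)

2042-11-01

November 2042 begins on a Saturday, so the first Saturday is November 1.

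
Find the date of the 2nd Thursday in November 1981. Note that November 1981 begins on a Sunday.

1981-11-12

November 1981 begins on a Sunday, so the first Thursday is November 5 (4 days later).
The 2nd Thursday is 1 weeks later: 5 + 7 = 12.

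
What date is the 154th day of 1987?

January has 31 days (154 − 31 = 123 remain).
February has 28 days (123 − 28 = 95 remain).
March has 31 days (95 − 31 = 64 remain).
April has 30 days (64 − 30 = 34 remain).
May has 31 days (34 − 31 = 3 remain).
3 into June → June 3.

1987-06-03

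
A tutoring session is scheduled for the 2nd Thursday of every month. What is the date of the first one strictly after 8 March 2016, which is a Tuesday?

March 2016 starts on a Tuesday; its first Thursday is the 3rd, so the 2nd Thursday is the 10th — 10 March 2016.
10 March 2016 is after 8 March 2016, so that is the next one.

10 March 2016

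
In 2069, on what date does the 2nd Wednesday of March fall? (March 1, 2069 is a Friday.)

March 13, 2069

March 2069 begins on a Friday, so the first Wednesday is March 6 (5 days later).
The 2nd Wednesday is 1 weeks later: 6 + 7 = 13.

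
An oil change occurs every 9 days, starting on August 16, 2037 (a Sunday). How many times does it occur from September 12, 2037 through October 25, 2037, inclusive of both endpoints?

Occurrences land 9·i days after August 16, 2037 for i = 0, 1, 2, …
September 12, 2037 is 27 days after the start; 27 ÷ 9 = 3 remainder 0. First occurrence in the window: #4 on September 12, 2037 (3×9 = 27 days in).
October 25, 2037 is 70 days after the start; 70 ÷ 9 = 7 remainder 7. Last occurrence in the window: #8 on October 18, 2037.
Occurrences #4 through #8: 5 in total.

5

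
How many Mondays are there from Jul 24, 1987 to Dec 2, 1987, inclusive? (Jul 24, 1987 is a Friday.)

19

Jul 24, 1987 is a Friday; the first Monday on or after it is Jul 27, 1987 (3 days later).
From Jul 27, 1987 to Dec 2, 1987: 4 + 31 + 30 + 31 + 30 + 2 = 128 days (rest of Jul, Aug, Sep, Oct, Nov, Dec).
128 ÷ 7 = 18 full weeks with remainder 2, so 18 more Mondays after the first → 19.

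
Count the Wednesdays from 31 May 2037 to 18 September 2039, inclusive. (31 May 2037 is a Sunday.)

31 May 2037 is a Sunday; the first Wednesday on or after it is 3 June 2037 (3 days later).
From 3 June 2037 to 18 September 2039: 211 + 365 + 261 = 837 days (rest of 2037, 2038, to 18 September 2039 in 2039).
837 ÷ 7 = 119 full weeks with remainder 4, so 119 more Wednesdays after the first → 120.

120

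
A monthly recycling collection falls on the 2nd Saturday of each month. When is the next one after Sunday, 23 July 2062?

July 2062 starts on a Saturday; its first Saturday is the 1st, so the 2nd Saturday is the 8th — 8 July 2062.
That is not after 23 July 2062, so look at August 2062.
August 2062 starts on a Tuesday; its first Saturday is the 5th, so the 2nd Saturday is the 12th — 12 August 2062.

12 August 2062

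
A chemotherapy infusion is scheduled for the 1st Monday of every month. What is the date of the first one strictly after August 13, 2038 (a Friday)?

August 2038 starts on a Sunday, so its 1st Monday is August 2, 2038 (1 day in).
That is not after August 13, 2038, so look at September 2038.
September 2038 starts on a Wednesday, so its 1st Monday is September 6, 2038 (5 days in).

September 6, 2038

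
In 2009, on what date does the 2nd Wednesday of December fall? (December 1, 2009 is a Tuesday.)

2009-12-09

December 2009 begins on a Tuesday, so the first Wednesday is December 2 (1 day later).
The 2nd Wednesday is 1 weeks later: 2 + 7 = 9.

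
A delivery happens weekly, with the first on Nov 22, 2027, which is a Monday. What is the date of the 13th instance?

Feb 14, 2028

The 13th occurrence is 12 intervals after the first: 12 × 7 = 84 days after Nov 22, 2027.
Nov has 30 days — 8 days to the end of Nov leaves 76.
Dec has 31 days (45 left).
Jan has 31 days (14 left).
14 days into Feb → Feb 14, 2028.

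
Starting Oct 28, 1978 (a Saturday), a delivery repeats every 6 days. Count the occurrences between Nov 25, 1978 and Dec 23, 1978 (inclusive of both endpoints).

Occurrences land 6·i days after Oct 28, 1978 for i = 0, 1, 2, …
Nov 25, 1978 is 28 days after the start; 28 ÷ 6 = 4 remainder 4; since the remainder is 4, round up to i = 5. First occurrence in the window: #6 on Nov 27, 1978 (5×6 = 30 days in).
Dec 23, 1978 is 56 days after the start; 56 ÷ 6 = 9 remainder 2. Last occurrence in the window: #10 on Dec 21, 1978.
Occurrences #6 through #10: 5 in total.

5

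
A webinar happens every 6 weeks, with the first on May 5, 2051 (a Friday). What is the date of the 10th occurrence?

May 17, 2052

The 10th occurrence is 9 intervals after the first: 9 × 42 = 378 days after May 5, 2051.
May has 31 days — 26 days to the end of May leaves 352.
Jun has 30 days (322 left).
Jul has 31 days (291 left).
Aug has 31 days (260 left).
Sep has 30 days (230 left).
Oct has 31 days (199 left).
Nov has 30 days (169 left).
Dec has 31 days (138 left).
Jan has 31 days (107 left).
Feb has 29 days (78 left).
Mar has 31 days (47 left).
Apr has 30 days (17 left).
17 days into May → May 17, 2052.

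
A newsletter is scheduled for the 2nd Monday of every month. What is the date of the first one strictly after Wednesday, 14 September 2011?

10 October 2011

September 2011 starts on a Thursday; its first Monday is the 5th, so the 2nd Monday is the 12th — 12 September 2011.
That is not after 14 September 2011, so look at October 2011.
October 2011 starts on a Saturday; its first Monday is the 3rd, so the 2nd Monday is the 10th — 10 October 2011.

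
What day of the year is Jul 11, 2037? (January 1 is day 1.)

192

Days in months before Jul: 31 + 28 + 31 + 30 + 31 + 30 = 181.
Plus 11 days into Jul → day 192.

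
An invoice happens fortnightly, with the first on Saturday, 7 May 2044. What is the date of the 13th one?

22 October 2044

The 13th occurrence is 12 intervals after the first: 12 × 14 = 168 days after 7 May 2044.
May has 31 days — 24 days to the end of May leaves 144.
June has 30 days (114 left).
July has 31 days (83 left).
August has 31 days (52 left).
September has 30 days (22 left).
22 days into October → 22 October 2044.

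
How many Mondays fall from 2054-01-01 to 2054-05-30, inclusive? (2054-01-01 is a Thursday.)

21

2054-01-01 is a Thursday; the first Monday on or after it is 2054-01-05 (4 days later).
From 2054-01-05 to 2054-05-30: 26 + 28 + 31 + 30 + 30 = 145 days (rest of January, February, March, April, May).
145 ÷ 7 = 20 full weeks with remainder 5, so 20 more Mondays after the first → 21.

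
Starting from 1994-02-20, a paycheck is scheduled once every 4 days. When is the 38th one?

The 38th occurrence is 37 intervals after the first: 37 × 4 = 148 days after 1994-02-20.
February has 28 days — 8 days to the end of February leaves 140.
March has 31 days (109 left).
April has 30 days (79 left).
May has 31 days (48 left).
June has 30 days (18 left).
18 days into July → 1994-07-18.

1994-07-18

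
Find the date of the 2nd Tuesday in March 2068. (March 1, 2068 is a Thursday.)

March 2068 begins on a Thursday, so the first Tuesday is March 6 (5 days later).
The 2nd Tuesday is 1 weeks later: 6 + 7 = 13.

13 March 2068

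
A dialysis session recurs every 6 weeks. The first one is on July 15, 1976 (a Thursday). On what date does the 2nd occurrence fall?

The 2nd occurrence is 1 interval after the first: 1 × 42 = 42 days after July 15, 1976.
July has 31 days — 16 days to the end of July leaves 26.
26 days into August → August 26, 1976.

August 26, 1976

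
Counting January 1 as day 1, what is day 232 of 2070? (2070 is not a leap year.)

January has 31 days (232 − 31 = 201 remain).
February has 28 days (201 − 28 = 173 remain).
March has 31 days (173 − 31 = 142 remain).
April has 30 days (142 − 30 = 112 remain).
May has 31 days (112 − 31 = 81 remain).
June has 30 days (81 − 30 = 51 remain).
July has 31 days (51 − 31 = 20 remain).
20 into August → August 20.

20 August 2070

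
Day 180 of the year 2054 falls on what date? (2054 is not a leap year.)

Jun 29, 2054

Jan has 31 days (180 − 31 = 149 remain).
Feb has 28 days (149 − 28 = 121 remain).
Mar has 31 days (121 − 31 = 90 remain).
Apr has 30 days (90 − 30 = 60 remain).
May has 31 days (60 − 31 = 29 remain).
29 into Jun → Jun 29.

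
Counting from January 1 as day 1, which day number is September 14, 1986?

257

Days in months before September: 31 + 28 + 31 + 30 + 31 + 30 + 31 + 31 = 243.
Plus 14 days into September → day 257.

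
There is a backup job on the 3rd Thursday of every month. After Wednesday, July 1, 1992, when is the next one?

July 16, 1992

July 1992 starts on a Wednesday; its first Thursday is the 2nd, so the 3rd Thursday is the 16th — July 16, 1992.
July 16, 1992 is after July 1, 1992, so that is the next one.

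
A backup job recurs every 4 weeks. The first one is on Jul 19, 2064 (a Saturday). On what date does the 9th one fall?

The 9th occurrence is 8 intervals after the first: 8 × 28 = 224 days after Jul 19, 2064.
Jul has 31 days — 12 days to the end of Jul leaves 212.
Aug has 31 days (181 left).
Sep has 30 days (151 left).
Oct has 31 days (120 left).
Nov has 30 days (90 left).
Dec has 31 days (59 left).
Jan has 31 days (28 left).
28 days into Feb → Feb 28, 2065.

Feb 28, 2065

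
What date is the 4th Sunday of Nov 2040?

The first Sunday of Nov 2040 is Nov 4.
The 4th Sunday is 3 weeks later: 4 + 21 = 25.

Nov 25, 2040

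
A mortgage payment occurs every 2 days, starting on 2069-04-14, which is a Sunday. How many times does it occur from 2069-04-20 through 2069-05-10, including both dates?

11

Occurrences land 2·i days after 2069-04-14 for i = 0, 1, 2, …
2069-04-20 is 6 days after the start; 6 ÷ 2 = 3 remainder 0. First occurrence in the window: #4 on 2069-04-20 (3×2 = 6 days in).
2069-05-10 is 26 days after the start; 26 ÷ 2 = 13 remainder 0. Last occurrence in the window: #14 on 2069-05-10.
Occurrences #4 through #14: 11 in total.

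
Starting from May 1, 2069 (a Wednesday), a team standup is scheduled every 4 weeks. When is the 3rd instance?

The 3rd occurrence is 2 intervals after the first: 2 × 28 = 56 days after May 1, 2069.
May has 31 days — 30 days to the end of May leaves 26.
26 days into June → June 26, 2069.

June 26, 2069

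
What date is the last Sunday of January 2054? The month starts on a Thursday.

January 2054 begins on a Thursday, so the first Sunday is January 4 (3 days later).
January 2054 has 31 days. Adding weeks: 4, 11, 18, 25 — the last one ≤ 31 is the 25th.

25 January 2054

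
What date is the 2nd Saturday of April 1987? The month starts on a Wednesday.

1987-04-11

April 1987 begins on a Wednesday, so the first Saturday is April 4 (3 days later).
The 2nd Saturday is 1 weeks later: 4 + 7 = 11.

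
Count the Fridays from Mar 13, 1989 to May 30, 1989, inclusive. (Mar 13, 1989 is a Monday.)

11

Mar 13, 1989 is a Monday; the first Friday on or after it is Mar 17, 1989 (4 days later).
From Mar 17, 1989 to May 30, 1989: 14 + 30 + 30 = 74 days (rest of Mar, Apr, May).
74 ÷ 7 = 10 full weeks with remainder 4, so 10 more Fridays after the first → 11.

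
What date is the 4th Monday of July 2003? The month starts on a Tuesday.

July 2003 begins on a Tuesday, so the first Monday is July 7 (6 days later).
The 4th Monday is 3 weeks later: 7 + 21 = 28.

2003-07-28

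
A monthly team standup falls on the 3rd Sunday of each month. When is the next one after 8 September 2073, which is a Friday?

September 2073 starts on a Friday; its first Sunday is the 3rd, so the 3rd Sunday is the 17th — 17 September 2073.
17 September 2073 is after 8 September 2073, so that is the next one.

17 September 2073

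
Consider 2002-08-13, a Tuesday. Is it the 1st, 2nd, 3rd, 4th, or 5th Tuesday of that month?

2nd

Day 13 falls in week ⌈13/7⌉ of the month.
Days 1–7 hold the 1st Tuesday, 8–14 the 2nd, 15–21 the 3rd, 22–28 the 4th, 29–31 the 5th.
13 is in the range for the 2nd.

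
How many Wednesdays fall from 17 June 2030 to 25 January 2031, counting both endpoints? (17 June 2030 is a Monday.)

32

17 June 2030 is a Monday; the first Wednesday on or after it is 19 June 2030 (2 days later).
From 19 June 2030 to 25 January 2031: 11 + 31 + 31 + 30 + 31 + 30 + 31 + 25 = 220 days (rest of June, July, August, September, October, November, December, January).
220 ÷ 7 = 31 full weeks with remainder 3, so 31 more Wednesdays after the first → 32.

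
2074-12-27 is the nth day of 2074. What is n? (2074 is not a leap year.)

Days in months before December: 31 + 28 + 31 + 30 + 31 + 30 + 31 + 31 + 30 + 31 + 30 = 334.
Plus 27 days into December → day 361.

361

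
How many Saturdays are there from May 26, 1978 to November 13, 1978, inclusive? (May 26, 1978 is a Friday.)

25

May 26, 1978 is a Friday; the first Saturday on or after it is May 27, 1978 (1 day later).
From May 27, 1978 to November 13, 1978: 4 + 30 + 31 + 31 + 30 + 31 + 13 = 170 days (rest of May, June, July, August, September, October, November).
170 ÷ 7 = 24 full weeks with remainder 2, so 24 more Saturdays after the first → 25.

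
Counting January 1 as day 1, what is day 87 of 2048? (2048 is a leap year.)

January has 31 days (87 − 31 = 56 remain).
February has 29 days (56 − 29 = 27 remain).
27 into March → March 27.

2048-03-27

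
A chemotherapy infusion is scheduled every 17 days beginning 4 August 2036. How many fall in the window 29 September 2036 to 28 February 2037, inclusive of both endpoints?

Occurrences land 17·i days after 4 August 2036 for i = 0, 1, 2, …
29 September 2036 is 56 days after the start; 56 ÷ 17 = 3 remainder 5; since the remainder is 5, round up to i = 4. First occurrence in the window: #5 on 11 October 2036 (4×17 = 68 days in).
28 February 2037 is 208 days after the start; 208 ÷ 17 = 12 remainder 4. Last occurrence in the window: #13 on 24 February 2037.
Occurrences #5 through #13: 9 in total.

9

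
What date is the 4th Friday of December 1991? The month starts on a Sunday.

December 1991 begins on a Sunday, so the first Friday is December 6 (5 days later).
The 4th Friday is 3 weeks later: 6 + 21 = 27.

27 December 1991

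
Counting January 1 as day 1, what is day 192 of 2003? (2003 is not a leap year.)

11 July 2003

January has 31 days (192 − 31 = 161 remain).
February has 28 days (161 − 28 = 133 remain).
March has 31 days (133 − 31 = 102 remain).
April has 30 days (102 − 30 = 72 remain).
May has 31 days (72 − 31 = 41 remain).
June has 30 days (41 − 30 = 11 remain).
11 into July → July 11.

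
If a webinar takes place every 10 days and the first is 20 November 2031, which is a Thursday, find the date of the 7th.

19 January 2032

The 7th occurrence is 6 intervals after the first: 6 × 10 = 60 days after 20 November 2031.
November has 30 days — 10 days to the end of November leaves 50.
December has 31 days (19 left).
19 days into January → 19 January 2032.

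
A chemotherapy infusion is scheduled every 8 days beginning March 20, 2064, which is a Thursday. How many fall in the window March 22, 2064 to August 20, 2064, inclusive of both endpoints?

19

Occurrences land 8·i days after March 20, 2064 for i = 0, 1, 2, …
March 22, 2064 is 2 days after the start; 2 ÷ 8 = 0 remainder 2; since the remainder is 2, round up to i = 1. First occurrence in the window: #2 on March 28, 2064 (1×8 = 8 days in).
August 20, 2064 is 153 days after the start; 153 ÷ 8 = 19 remainder 1. Last occurrence in the window: #20 on August 19, 2064.
Occurrences #2 through #20: 19 in total.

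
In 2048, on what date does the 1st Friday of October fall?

2048-10-02

October 2048 begins on a Thursday, so the first Friday is October 2 (1 day later).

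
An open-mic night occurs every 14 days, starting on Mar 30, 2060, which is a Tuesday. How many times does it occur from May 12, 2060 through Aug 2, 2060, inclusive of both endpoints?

Occurrences land 14·i days after Mar 30, 2060 for i = 0, 1, 2, …
May 12, 2060 is 43 days after the start; 43 ÷ 14 = 3 remainder 1; since the remainder is 1, round up to i = 4. First occurrence in the window: #5 on May 25, 2060 (4×14 = 56 days in).
Aug 2, 2060 is 125 days after the start; 125 ÷ 14 = 8 remainder 13. Last occurrence in the window: #9 on Jul 20, 2060.
Occurrences #5 through #9: 5 in total.

5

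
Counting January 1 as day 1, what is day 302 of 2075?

Oct 29, 2075

Jan has 31 days (302 − 31 = 271 remain).
Feb has 28 days (271 − 28 = 243 remain).
Mar has 31 days (243 − 31 = 212 remain).
Apr has 30 days (212 − 30 = 182 remain).
May has 31 days (182 − 31 = 151 remain).
Jun has 30 days (151 − 30 = 121 remain).
Jul has 31 days (121 − 31 = 90 remain).
Aug has 31 days (90 − 31 = 59 remain).
Sep has 30 days (59 − 30 = 29 remain).
29 into Oct → Oct 29.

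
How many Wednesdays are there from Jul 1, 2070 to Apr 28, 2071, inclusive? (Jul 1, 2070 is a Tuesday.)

Jul 1, 2070 is a Tuesday; the first Wednesday on or after it is Jul 2, 2070 (1 day later).
From Jul 2, 2070 to Apr 28, 2071: 29 + 31 + 30 + 31 + 30 + 31 + 31 + 28 + 31 + 28 = 300 days (rest of Jul, Aug, Sep, Oct, Nov, Dec, Jan, Feb, Mar, Apr).
300 ÷ 7 = 42 full weeks with remainder 6, so 42 more Wednesdays after the first → 43.

43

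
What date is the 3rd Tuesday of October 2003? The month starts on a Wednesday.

21 October 2003

October 2003 begins on a Wednesday, so the first Tuesday is October 7 (6 days later).
The 3rd Tuesday is 2 weeks later: 7 + 14 = 21.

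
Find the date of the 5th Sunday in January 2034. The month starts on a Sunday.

January 2034 begins on a Sunday, so the first Sunday is January 1.
The 5th Sunday is 4 weeks later: 1 + 28 = 29.

29 January 2034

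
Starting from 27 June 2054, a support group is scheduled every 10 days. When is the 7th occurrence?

The 7th occurrence is 6 intervals after the first: 6 × 10 = 60 days after 27 June 2054.
June has 30 days — 3 days to the end of June leaves 57.
July has 31 days (26 left).
26 days into August → 26 August 2054.

26 August 2054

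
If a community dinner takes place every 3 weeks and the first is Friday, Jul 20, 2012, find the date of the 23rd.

Oct 25, 2013

The 23rd occurrence is 22 intervals after the first: 22 × 21 = 462 days after Jul 20, 2012.
Jul has 31 days — 11 days to the end of Jul leaves 451.
From end of Jul to end of 2012 is 153 days (298 left).
Jan has 31 days (267 left).
Feb has 28 days (239 left).
Mar has 31 days (208 left).
Apr has 30 days (178 left).
May has 31 days (147 left).
Jun has 30 days (117 left).
Jul has 31 days (86 left).
Aug has 31 days (55 left).
Sep has 30 days (25 left).
25 days into Oct → Oct 25, 2013.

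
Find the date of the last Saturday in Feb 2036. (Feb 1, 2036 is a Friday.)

Feb 23, 2036

Feb 2036 begins on a Friday, so the first Saturday is Feb 2 (1 day later).
Feb 2036 has 29 days. Adding weeks: 2, 9, 16, 23 — the last one ≤ 29 is the 23rd.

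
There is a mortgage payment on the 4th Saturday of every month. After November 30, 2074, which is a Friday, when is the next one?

November 2074 starts on a Thursday; its first Saturday is the 3rd, so the 4th Saturday is the 24th — November 24, 2074.
That is not after November 30, 2074, so look at December 2074.
December 2074 starts on a Saturday; its first Saturday is the 1st, so the 4th Saturday is the 22nd — December 22, 2074.

December 22, 2074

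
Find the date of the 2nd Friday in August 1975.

8 August 1975

August 1975 begins on a Friday, so the first Friday is August 1.
The 2nd Friday is 1 weeks later: 1 + 7 = 8.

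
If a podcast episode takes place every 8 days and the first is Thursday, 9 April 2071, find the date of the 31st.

5 December 2071

The 31st occurrence is 30 intervals after the first: 30 × 8 = 240 days after 9 April 2071.
April has 30 days — 21 days to the end of April leaves 219.
May has 31 days (188 left).
June has 30 days (158 left).
July has 31 days (127 left).
August has 31 days (96 left).
September has 30 days (66 left).
October has 31 days (35 left).
November has 30 days (5 left).
5 days into December → 5 December 2071.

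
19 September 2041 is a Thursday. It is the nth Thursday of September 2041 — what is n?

Day 19 falls in week ⌈19/7⌉ of the month.
Days 1–7 hold the 1st Thursday, 8–14 the 2nd, 15–21 the 3rd, 22–28 the 4th, 29–31 the 5th.
19 is in the range for the 3rd.

3rd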